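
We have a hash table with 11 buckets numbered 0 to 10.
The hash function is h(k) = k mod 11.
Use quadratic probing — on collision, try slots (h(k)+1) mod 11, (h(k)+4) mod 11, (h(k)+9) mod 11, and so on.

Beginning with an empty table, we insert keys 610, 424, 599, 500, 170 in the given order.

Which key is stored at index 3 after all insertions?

610 hashes to 5; slot 5 is free → place at 5.
424 hashes to 6; slot 6 is free → place at 6.
599 hashes to 5; 5,6 taken → place at 9.
500 hashes to 5; 5,6,9 taken → place at 3.
170 hashes to 5; 5,6,9,3 taken → place at 10.
Table: [∅, ∅, ∅, 500, ∅, 610, 424, ∅, ∅, 599, 170]

500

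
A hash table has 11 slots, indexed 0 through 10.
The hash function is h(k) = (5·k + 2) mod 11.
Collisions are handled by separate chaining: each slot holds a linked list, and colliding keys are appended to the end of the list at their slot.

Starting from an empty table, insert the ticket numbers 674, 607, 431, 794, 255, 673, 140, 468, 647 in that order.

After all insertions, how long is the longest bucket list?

5

Insert 674: h=6, bucket 6 empty -> new chain.
Insert 607: h=1, bucket 1 empty -> new chain.
Insert 431: h=1, bucket 1 nonempty -> append to chain.
Insert 794: h=1, bucket 1 nonempty -> append to chain.
Insert 255: h=1, bucket 1 nonempty -> append to chain.
Insert 673: h=1, bucket 1 nonempty -> append to chain.
Insert 140: h=9, bucket 9 empty -> new chain.
Insert 468: h=10, bucket 10 empty -> new chain.
Insert 647: h=3, bucket 3 empty -> new chain.
Final buckets:
0: -
1: 607 -> 431 -> 794 -> 255 -> 673
2: -
3: 647
4: -
5: -
6: 674
7: -
8: -
9: 140
10: 468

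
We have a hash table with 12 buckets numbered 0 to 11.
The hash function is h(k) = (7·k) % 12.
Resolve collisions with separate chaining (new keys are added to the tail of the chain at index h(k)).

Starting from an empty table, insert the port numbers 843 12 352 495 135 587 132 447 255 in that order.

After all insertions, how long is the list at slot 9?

Insert 843: h=9, bucket 9 empty → new chain.
Insert 12: h=0, bucket 0 empty → new chain.
Insert 352: h=4, bucket 4 empty → new chain.
Insert 495: h=9, bucket 9 nonempty → append to chain.
Insert 135: h=9, bucket 9 nonempty → append to chain.
Insert 587: h=5, bucket 5 empty → new chain.
Insert 132: h=0, bucket 0 nonempty → append to chain.
Insert 447: h=9, bucket 9 nonempty → append to chain.
Insert 255: h=9, bucket 9 nonempty → append to chain.
Final buckets:
0: 12 -> 132
1: —
2: —
3: —
4: 352
5: 587
6: —
7: —
8: —
9: 843 -> 495 -> 135 -> 447 -> 255
10: —
11: —

5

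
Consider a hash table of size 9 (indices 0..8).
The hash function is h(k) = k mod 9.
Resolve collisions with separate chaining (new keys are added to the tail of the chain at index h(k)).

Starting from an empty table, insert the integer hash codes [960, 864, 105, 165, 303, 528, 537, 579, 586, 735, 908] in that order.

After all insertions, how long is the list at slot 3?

960 → bucket 6
864 → bucket 0
105 → bucket 6 (collision)
165 → bucket 3
303 → bucket 6 (collision)
528 → bucket 6 (collision)
537 → bucket 6 (collision)
579 → bucket 3 (collision)
586 → bucket 1
735 → bucket 6 (collision)
908 → bucket 8
Final buckets:
0: 864
1: 586
2: ∅
3: 165 -> 579
4: ∅
5: ∅
6: 960 -> 105 -> 303 -> 528 -> 537 -> 735
7: ∅
8: 908

2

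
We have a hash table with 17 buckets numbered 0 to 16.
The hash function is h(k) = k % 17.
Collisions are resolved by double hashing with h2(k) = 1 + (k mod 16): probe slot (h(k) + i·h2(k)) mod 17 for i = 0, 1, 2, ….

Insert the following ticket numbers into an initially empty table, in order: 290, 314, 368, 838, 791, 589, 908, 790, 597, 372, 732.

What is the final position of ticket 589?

290 hashes to 1; slot 1 is free => place at 1.
314 hashes to 8; slot 8 is free => place at 8.
368 hashes to 11; slot 11 is free => place at 11.
838 hashes to 5; slot 5 is free => place at 5.
791 hashes to 9; slot 9 is free => place at 9.
589 hashes to 11, h2=14; 11,8,5 taken => place at 2.
908 hashes to 7; slot 7 is free => place at 7.
790 hashes to 8, h2=7; 8 taken => place at 15.
597 hashes to 2, h2=6; 2,8 taken => place at 14.
372 hashes to 15, h2=5; 15 taken => place at 3.
732 hashes to 1, h2=13; 1,14 taken => place at 10.
Table: [_, 290, 589, 372, _, 838, _, 908, 314, 791, 732, 368, _, _, 597, 790, _]

2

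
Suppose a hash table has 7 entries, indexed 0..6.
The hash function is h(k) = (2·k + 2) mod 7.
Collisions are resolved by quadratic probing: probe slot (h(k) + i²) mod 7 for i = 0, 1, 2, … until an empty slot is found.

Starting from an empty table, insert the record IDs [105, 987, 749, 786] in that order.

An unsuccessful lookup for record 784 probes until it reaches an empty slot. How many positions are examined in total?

105 hashes to 2; slot 2 is free → place at 2.
987 hashes to 2; 2 taken → place at 3.
749 hashes to 2; 2,3 taken → place at 6.
786 hashes to 6; 6 taken → place at 0.
Table: [786, -, 105, 987, -, -, 749]
Lookup 784: h=2, probe 2,3,6,4 → slot 4 empty, not found.

4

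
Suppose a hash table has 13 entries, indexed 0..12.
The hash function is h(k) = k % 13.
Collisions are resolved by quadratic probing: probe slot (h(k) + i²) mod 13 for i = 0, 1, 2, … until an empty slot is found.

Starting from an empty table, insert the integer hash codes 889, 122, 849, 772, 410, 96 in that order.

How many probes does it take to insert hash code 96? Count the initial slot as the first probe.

4

Insert 889: h=5, slot 5 empty => index 5.
Insert 122: h=5, slot 5 occupied => index 6.
Insert 849: h=4, slot 4 empty => index 4.
Insert 772: h=5, slots 5,6 occupied => index 9.
Insert 410: h=7, slot 7 empty => index 7.
Insert 96: h=5, slots 5,6,9 occupied => index 1.
Table: [—, 96, —, —, 849, 889, 122, 410, —, 772, —, —, —]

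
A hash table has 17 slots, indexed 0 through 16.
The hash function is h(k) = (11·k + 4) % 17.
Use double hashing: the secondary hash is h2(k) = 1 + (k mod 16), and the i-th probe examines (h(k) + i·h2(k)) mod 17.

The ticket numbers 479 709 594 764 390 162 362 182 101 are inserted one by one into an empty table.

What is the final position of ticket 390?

7

479: h=3 => slot 3
709: h=0 => slot 0
594: h=10 => slot 10
764: h=10, h2=13, probe 10,6 => slot 6
390: h=10, h2=7, probe 10,0,7 => slot 7
162: h=1 => slot 1
362: h=8 => slot 8
182: h=0, h2=7, probe 0,7,14 => slot 14
101: h=10, h2=6, probe 10,16 => slot 16
Table: [709, 162, ∅, 479, ∅, ∅, 764, 390, 362, ∅, 594, ∅, ∅, ∅, 182, ∅, 101]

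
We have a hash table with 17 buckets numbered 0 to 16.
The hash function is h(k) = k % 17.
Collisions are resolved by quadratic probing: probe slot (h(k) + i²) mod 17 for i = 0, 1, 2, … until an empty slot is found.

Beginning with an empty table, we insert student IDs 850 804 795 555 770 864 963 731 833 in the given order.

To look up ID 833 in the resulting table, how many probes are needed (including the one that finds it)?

850 hashes to 0; slot 0 is free → place at 0.
804 hashes to 5; slot 5 is free → place at 5.
795 hashes to 13; slot 13 is free → place at 13.
555 hashes to 11; slot 11 is free → place at 11.
770 hashes to 5; 5 taken → place at 6.
864 hashes to 14; slot 14 is free → place at 14.
963 hashes to 11; 11 taken → place at 12.
731 hashes to 0; 0 taken → place at 1.
833 hashes to 0; 0,1 taken → place at 4.
Table: [850, 731, _, _, 833, 804, 770, _, _, _, _, 555, 963, 795, 864, _, _]
Lookup 833: h=0, probe 0,1,4 → found at 4.

3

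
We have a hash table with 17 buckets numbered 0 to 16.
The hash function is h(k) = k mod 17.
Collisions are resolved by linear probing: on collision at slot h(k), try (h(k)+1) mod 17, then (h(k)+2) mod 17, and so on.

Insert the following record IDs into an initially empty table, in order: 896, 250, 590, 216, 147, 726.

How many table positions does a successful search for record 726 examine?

896 hashes to 12; slot 12 is free -> place at 12.
250 hashes to 12; 12 taken -> place at 13.
590 hashes to 12; 12,13 taken -> place at 14.
216 hashes to 12; 12,13,14 taken -> place at 15.
147 hashes to 11; slot 11 is free -> place at 11.
726 hashes to 12; 12,13,14,15 taken -> place at 16.
Table: [∅, ∅, ∅, ∅, ∅, ∅, ∅, ∅, ∅, ∅, ∅, 147, 896, 250, 590, 216, 726]
Lookup 726: h=12, probe 12,13,14,15,16 → found at 16.

5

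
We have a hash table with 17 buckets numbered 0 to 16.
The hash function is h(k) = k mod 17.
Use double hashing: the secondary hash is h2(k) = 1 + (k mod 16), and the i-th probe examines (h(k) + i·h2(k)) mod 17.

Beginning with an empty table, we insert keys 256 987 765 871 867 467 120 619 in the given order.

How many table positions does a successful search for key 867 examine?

3

256: h=1 -> slot 1
987: h=1, h2=12, probe 1,13 -> slot 13
765: h=0 -> slot 0
871: h=4 -> slot 4
867: h=0, h2=4, probe 0,4,8 -> slot 8
467: h=8, h2=4, probe 8,12 -> slot 12
120: h=1, h2=9, probe 1,10 -> slot 10
619: h=7 -> slot 7
Table: [765, 256, ., ., 871, ., ., 619, 867, ., 120, ., 467, 987, ., ., .]
Lookup 867: h=0, h2=4, probe 0,4,8 → found at 8.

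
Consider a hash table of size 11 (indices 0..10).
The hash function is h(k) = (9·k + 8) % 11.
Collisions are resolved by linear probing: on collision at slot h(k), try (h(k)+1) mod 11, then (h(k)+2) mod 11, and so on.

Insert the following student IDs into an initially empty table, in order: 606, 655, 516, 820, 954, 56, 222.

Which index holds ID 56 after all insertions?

9

Insert 606: h=6, slot 6 empty → index 6.
Insert 655: h=7, slot 7 empty → index 7.
Insert 516: h=10, slot 10 empty → index 10.
Insert 820: h=7, slot 7 occupied → index 8.
Insert 954: h=3, slot 3 empty → index 3.
Insert 56: h=6, slots 6,7,8 occupied → index 9.
Insert 222: h=4, slot 4 empty → index 4.
Table: [∅, ∅, ∅, 954, 222, ∅, 606, 655, 820, 56, 516]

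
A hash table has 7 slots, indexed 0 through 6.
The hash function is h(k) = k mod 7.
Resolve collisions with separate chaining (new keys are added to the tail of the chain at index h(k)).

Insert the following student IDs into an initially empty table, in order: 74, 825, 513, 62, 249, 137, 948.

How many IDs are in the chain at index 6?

74 → bucket 4
825 → bucket 6
513 → bucket 2
62 → bucket 6 (collision)
249 → bucket 4 (collision)
137 → bucket 4 (collision)
948 → bucket 3
Final buckets:
0: _
1: _
2: 513
3: 948
4: 74 -> 249 -> 137
5: _
6: 825 -> 62

2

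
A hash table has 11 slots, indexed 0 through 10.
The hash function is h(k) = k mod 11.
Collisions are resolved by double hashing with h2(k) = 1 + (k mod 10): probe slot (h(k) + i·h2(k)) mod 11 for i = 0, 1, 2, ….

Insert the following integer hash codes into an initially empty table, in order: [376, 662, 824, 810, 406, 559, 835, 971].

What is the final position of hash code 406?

6

Insert 376: h=2, slot 2 empty -> index 2.
Insert 662: h=2, h2=3, slot 2 occupied -> index 5.
Insert 824: h=10, slot 10 empty -> index 10.
Insert 810: h=7, slot 7 empty -> index 7.
Insert 406: h=10, h2=7, slot 10 occupied -> index 6.
Insert 559: h=9, slot 9 empty -> index 9.
Insert 835: h=10, h2=6, slots 10,5 occupied -> index 0.
Insert 971: h=3, slot 3 empty -> index 3.
Table: [835, -, 376, 971, -, 662, 406, 810, -, 559, 824]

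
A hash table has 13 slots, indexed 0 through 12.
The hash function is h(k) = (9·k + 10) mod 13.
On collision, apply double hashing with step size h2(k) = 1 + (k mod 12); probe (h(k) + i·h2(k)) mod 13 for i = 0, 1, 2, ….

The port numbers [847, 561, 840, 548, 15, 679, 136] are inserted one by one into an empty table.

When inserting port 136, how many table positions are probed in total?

Insert 847: h=2, slot 2 empty → index 2.
Insert 561: h=2, h2=10, slot 2 occupied → index 12.
Insert 840: h=4, slot 4 empty → index 4.
Insert 548: h=2, h2=9, slot 2 occupied → index 11.
Insert 15: h=2, h2=4, slot 2 occupied → index 6.
Insert 679: h=11, h2=8, slots 11,6 occupied → index 1.
Insert 136: h=12, h2=5, slots 12,4 occupied → index 9.
Table: [., 679, 847, ., 840, ., 15, ., ., 136, ., 548, 561]

3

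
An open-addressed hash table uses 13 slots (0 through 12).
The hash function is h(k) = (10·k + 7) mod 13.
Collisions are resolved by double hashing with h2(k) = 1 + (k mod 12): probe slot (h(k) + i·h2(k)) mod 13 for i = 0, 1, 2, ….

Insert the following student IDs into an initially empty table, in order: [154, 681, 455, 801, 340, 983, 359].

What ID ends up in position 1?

Insert 154: h=0, slot 0 empty -> index 0.
Insert 681: h=5, slot 5 empty -> index 5.
Insert 455: h=7, slot 7 empty -> index 7.
Insert 801: h=9, slot 9 empty -> index 9.
Insert 340: h=1, slot 1 empty -> index 1.
Insert 983: h=9, h2=12, slot 9 occupied -> index 8.
Insert 359: h=9, h2=12, slots 9,8,7 occupied -> index 6.
Table: [154, 340, _, _, _, 681, 359, 455, 983, 801, _, _, _]

340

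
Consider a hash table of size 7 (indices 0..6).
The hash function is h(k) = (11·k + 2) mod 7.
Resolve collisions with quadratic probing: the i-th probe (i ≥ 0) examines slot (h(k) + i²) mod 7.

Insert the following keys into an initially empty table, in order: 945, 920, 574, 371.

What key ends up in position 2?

945 hashes to 2; slot 2 is free → place at 2.
920 hashes to 0; slot 0 is free → place at 0.
574 hashes to 2; 2 taken → place at 3.
371 hashes to 2; 2,3 taken → place at 6.
Table: [920, -, 945, 574, -, -, 371]

945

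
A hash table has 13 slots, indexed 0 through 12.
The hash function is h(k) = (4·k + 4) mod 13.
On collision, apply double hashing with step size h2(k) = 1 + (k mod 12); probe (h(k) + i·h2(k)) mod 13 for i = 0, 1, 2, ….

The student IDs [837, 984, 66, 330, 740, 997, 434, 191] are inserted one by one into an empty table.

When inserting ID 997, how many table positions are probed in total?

Insert 837: h=11, slot 11 empty -> index 11.
Insert 984: h=1, slot 1 empty -> index 1.
Insert 66: h=8, slot 8 empty -> index 8.
Insert 330: h=11, h2=7, slot 11 occupied -> index 5.
Insert 740: h=0, slot 0 empty -> index 0.
Insert 997: h=1, h2=2, slot 1 occupied -> index 3.
Insert 434: h=11, h2=3, slots 11,1 occupied -> index 4.
Insert 191: h=1, h2=12, slots 1,0 occupied -> index 12.
Table: [740, 984, _, 997, 434, 330, _, _, 66, _, _, 837, 191]

2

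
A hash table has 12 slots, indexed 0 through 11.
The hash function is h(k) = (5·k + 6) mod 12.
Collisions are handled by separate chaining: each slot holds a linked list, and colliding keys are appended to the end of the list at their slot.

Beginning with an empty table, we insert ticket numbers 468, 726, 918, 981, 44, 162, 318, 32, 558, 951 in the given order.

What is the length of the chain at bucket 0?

468 -> bucket 6
726 -> bucket 0
918 -> bucket 0 (collision)
981 -> bucket 3
44 -> bucket 10
162 -> bucket 0 (collision)
318 -> bucket 0 (collision)
32 -> bucket 10 (collision)
558 -> bucket 0 (collision)
951 -> bucket 9
Final buckets:
0: 726 -> 918 -> 162 -> 318 -> 558
1: -
2: -
3: 981
4: -
5: -
6: 468
7: -
8: -
9: 951
10: 44 -> 32
11: -

5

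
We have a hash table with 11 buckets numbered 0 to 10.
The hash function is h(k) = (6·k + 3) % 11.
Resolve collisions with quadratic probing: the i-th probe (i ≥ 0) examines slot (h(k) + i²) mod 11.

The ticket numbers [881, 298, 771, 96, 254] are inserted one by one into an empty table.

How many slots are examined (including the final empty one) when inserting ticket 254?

5

Insert 881: h=9, slot 9 empty → index 9.
Insert 298: h=9, slot 9 occupied → index 10.
Insert 771: h=9, slots 9,10 occupied → index 2.
Insert 96: h=7, slot 7 empty → index 7.
Insert 254: h=9, slots 9,10,2,7 occupied → index 3.
Table: [., ., 771, 254, ., ., ., 96, ., 881, 298]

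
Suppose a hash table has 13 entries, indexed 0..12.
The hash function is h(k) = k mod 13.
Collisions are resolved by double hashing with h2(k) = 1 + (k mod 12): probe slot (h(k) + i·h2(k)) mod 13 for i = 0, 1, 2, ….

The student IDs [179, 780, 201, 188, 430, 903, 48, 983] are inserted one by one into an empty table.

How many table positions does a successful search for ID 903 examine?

Insert 179: h=10, slot 10 empty → index 10.
Insert 780: h=0, slot 0 empty → index 0.
Insert 201: h=6, slot 6 empty → index 6.
Insert 188: h=6, h2=9, slot 6 occupied → index 2.
Insert 430: h=1, slot 1 empty → index 1.
Insert 903: h=6, h2=4, slots 6,10,1 occupied → index 5.
Insert 48: h=9, slot 9 empty → index 9.
Insert 983: h=8, slot 8 empty → index 8.
Table: [780, 430, 188, -, -, 903, 201, -, 983, 48, 179, -, -]
Lookup 903: h=6, h2=4, probe 6,10,1,5 → found at 5.

4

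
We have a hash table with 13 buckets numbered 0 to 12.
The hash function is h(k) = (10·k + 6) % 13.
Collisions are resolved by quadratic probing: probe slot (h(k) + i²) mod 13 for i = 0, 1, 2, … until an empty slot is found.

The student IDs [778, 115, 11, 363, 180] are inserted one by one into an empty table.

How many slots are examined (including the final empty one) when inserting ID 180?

4

Insert 778: h=12, slot 12 empty -> index 12.
Insert 115: h=12, slot 12 occupied -> index 0.
Insert 11: h=12, slots 12,0 occupied -> index 3.
Insert 363: h=9, slot 9 empty -> index 9.
Insert 180: h=12, slots 12,0,3 occupied -> index 8.
Table: [115, _, _, 11, _, _, _, _, 180, 363, _, _, 778]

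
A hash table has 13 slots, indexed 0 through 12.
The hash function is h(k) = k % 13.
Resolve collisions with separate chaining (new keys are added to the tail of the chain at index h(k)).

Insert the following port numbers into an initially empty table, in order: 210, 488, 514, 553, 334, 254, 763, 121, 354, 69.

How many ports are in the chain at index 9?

210 → bucket 2
488 → bucket 7
514 → bucket 7 (collision)
553 → bucket 7 (collision)
334 → bucket 9
254 → bucket 7 (collision)
763 → bucket 9 (collision)
121 → bucket 4
354 → bucket 3
69 → bucket 4 (collision)
Final buckets:
0: _
1: _
2: 210
3: 354
4: 121 -> 69
5: _
6: _
7: 488 -> 514 -> 553 -> 254
8: _
9: 334 -> 763
10: _
11: _
12: _

2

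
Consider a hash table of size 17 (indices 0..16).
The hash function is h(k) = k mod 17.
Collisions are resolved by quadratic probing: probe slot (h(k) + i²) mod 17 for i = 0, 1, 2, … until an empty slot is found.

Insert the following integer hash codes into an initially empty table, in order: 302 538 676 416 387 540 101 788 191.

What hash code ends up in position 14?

676

Insert 302: h=13, slot 13 empty → index 13.
Insert 538: h=11, slot 11 empty → index 11.
Insert 676: h=13, slot 13 occupied → index 14.
Insert 416: h=8, slot 8 empty → index 8.
Insert 387: h=13, slots 13,14 occupied → index 0.
Insert 540: h=13, slots 13,14,0 occupied → index 5.
Insert 101: h=16, slot 16 empty → index 16.
Insert 788: h=6, slot 6 empty → index 6.
Insert 191: h=4, slot 4 empty → index 4.
Table: [387, ., ., ., 191, 540, 788, ., 416, ., ., 538, ., 302, 676, ., 101]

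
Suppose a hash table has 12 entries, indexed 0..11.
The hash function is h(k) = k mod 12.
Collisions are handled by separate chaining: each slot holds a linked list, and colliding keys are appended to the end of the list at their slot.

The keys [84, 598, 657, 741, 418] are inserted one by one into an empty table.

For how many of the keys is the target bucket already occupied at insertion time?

Insert 84: h=0, bucket 0 empty → new chain.
Insert 598: h=10, bucket 10 empty → new chain.
Insert 657: h=9, bucket 9 empty → new chain.
Insert 741: h=9, bucket 9 nonempty → append to chain.
Insert 418: h=10, bucket 10 nonempty → append to chain.
Final buckets:
0: 84
1: .
2: .
3: .
4: .
5: .
6: .
7: .
8: .
9: 657 -> 741
10: 598 -> 418
11: .

2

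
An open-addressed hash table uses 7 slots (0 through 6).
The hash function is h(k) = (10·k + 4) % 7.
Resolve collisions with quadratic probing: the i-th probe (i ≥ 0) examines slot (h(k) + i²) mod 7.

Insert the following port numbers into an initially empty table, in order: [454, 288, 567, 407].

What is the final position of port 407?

2

454: h=1 → slot 1
288: h=0 → slot 0
567: h=4 → slot 4
407: h=0, probe 0,1,4,2 → slot 2
Table: [288, 454, 407, ∅, 567, ∅, ∅]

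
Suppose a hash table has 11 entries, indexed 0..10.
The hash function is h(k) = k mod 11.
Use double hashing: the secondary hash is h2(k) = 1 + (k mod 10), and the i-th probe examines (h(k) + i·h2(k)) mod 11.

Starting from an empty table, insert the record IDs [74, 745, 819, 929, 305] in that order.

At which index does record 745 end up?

3

74: h=8 => slot 8
745: h=8, h2=6, probe 8,3 => slot 3
819: h=5 => slot 5
929: h=5, h2=10, probe 5,4 => slot 4
305: h=8, h2=6, probe 8,3,9 => slot 9
Table: [_, _, _, 745, 929, 819, _, _, 74, 305, _]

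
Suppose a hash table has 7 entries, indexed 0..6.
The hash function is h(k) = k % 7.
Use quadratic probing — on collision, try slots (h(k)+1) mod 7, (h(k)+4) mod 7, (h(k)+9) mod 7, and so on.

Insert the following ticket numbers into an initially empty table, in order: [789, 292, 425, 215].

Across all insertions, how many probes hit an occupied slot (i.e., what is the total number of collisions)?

6

789: h=5 -> slot 5
292: h=5, probe 5,6 -> slot 6
425: h=5, probe 5,6,2 -> slot 2
215: h=5, probe 5,6,2,0 -> slot 0
Table: [215, —, 425, —, —, 789, 292]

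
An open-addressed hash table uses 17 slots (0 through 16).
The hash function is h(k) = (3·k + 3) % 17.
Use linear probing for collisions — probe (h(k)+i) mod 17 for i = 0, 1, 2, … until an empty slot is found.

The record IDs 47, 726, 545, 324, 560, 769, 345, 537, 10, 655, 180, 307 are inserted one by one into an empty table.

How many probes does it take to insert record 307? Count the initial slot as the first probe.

4

47: h=8 => slot 8
726: h=5 => slot 5
545: h=6 => slot 6
324: h=6, probe 6,7 => slot 7
560: h=0 => slot 0
769: h=15 => slot 15
345: h=1 => slot 1
537: h=16 => slot 16
10: h=16, probe 16,0,1,2 => slot 2
655: h=13 => slot 13
180: h=16, probe 16,0,1,2,3 => slot 3
307: h=6, probe 6,7,8,9 => slot 9
Table: [560, 345, 10, 180, _, 726, 545, 324, 47, 307, _, _, _, 655, _, 769, 537]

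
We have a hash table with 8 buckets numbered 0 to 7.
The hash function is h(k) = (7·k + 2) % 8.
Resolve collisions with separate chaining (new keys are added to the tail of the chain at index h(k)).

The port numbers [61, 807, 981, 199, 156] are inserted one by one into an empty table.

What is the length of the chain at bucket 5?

2

61 → bucket 5
807 → bucket 3
981 → bucket 5 (collision)
199 → bucket 3 (collision)
156 → bucket 6
Final buckets:
0: .
1: .
2: .
3: 807 -> 199
4: .
5: 61 -> 981
6: 156
7: .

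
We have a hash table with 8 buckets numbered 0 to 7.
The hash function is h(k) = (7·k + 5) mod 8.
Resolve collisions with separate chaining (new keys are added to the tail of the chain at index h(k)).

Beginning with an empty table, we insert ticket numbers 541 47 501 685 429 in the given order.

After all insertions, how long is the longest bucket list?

541 -> bucket 0
47 -> bucket 6
501 -> bucket 0 (collision)
685 -> bucket 0 (collision)
429 -> bucket 0 (collision)
Final buckets:
0: 541 -> 501 -> 685 -> 429
1: —
2: —
3: —
4: —
5: —
6: 47
7: —

4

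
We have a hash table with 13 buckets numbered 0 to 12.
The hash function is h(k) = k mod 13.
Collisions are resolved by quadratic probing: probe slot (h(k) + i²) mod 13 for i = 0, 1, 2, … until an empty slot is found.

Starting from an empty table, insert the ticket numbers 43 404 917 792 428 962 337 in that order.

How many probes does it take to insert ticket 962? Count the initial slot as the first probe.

4

Insert 43: h=4, slot 4 empty => index 4.
Insert 404: h=1, slot 1 empty => index 1.
Insert 917: h=7, slot 7 empty => index 7.
Insert 792: h=12, slot 12 empty => index 12.
Insert 428: h=12, slot 12 occupied => index 0.
Insert 962: h=0, slots 0,1,4 occupied => index 9.
Insert 337: h=12, slots 12,0 occupied => index 3.
Table: [428, 404, ∅, 337, 43, ∅, ∅, 917, ∅, 962, ∅, ∅, 792]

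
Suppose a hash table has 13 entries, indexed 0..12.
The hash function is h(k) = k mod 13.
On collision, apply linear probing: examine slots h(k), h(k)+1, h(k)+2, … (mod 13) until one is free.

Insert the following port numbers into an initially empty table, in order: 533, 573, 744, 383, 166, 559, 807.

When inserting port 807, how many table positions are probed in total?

533: h=0 -> slot 0
573: h=1 -> slot 1
744: h=3 -> slot 3
383: h=6 -> slot 6
166: h=10 -> slot 10
559: h=0, probe 0,1,2 -> slot 2
807: h=1, probe 1,2,3,4 -> slot 4
Table: [533, 573, 559, 744, 807, ∅, 383, ∅, ∅, ∅, 166, ∅, ∅]

4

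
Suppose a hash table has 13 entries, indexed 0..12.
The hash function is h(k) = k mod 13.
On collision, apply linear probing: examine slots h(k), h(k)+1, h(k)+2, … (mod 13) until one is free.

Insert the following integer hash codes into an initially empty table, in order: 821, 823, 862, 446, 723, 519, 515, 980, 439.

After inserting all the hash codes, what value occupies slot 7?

Insert 821: h=2, slot 2 empty => index 2.
Insert 823: h=4, slot 4 empty => index 4.
Insert 862: h=4, slot 4 occupied => index 5.
Insert 446: h=4, slots 4,5 occupied => index 6.
Insert 723: h=8, slot 8 empty => index 8.
Insert 519: h=12, slot 12 empty => index 12.
Insert 515: h=8, slot 8 occupied => index 9.
Insert 980: h=5, slots 5,6 occupied => index 7.
Insert 439: h=10, slot 10 empty => index 10.
Table: [., ., 821, ., 823, 862, 446, 980, 723, 515, 439, ., 519]

980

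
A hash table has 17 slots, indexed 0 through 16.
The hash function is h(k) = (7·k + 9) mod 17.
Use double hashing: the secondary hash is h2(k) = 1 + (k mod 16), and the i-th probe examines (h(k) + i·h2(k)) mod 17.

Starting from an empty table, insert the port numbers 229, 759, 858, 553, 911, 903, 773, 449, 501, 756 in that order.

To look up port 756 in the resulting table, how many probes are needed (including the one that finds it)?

2

Insert 229: h=14, slot 14 empty -> index 14.
Insert 759: h=1, slot 1 empty -> index 1.
Insert 858: h=14, h2=11, slot 14 occupied -> index 8.
Insert 553: h=4, slot 4 empty -> index 4.
Insert 911: h=11, slot 11 empty -> index 11.
Insert 903: h=6, slot 6 empty -> index 6.
Insert 773: h=14, h2=6, slot 14 occupied -> index 3.
Insert 449: h=7, slot 7 empty -> index 7.
Insert 501: h=14, h2=6, slots 14,3 occupied -> index 9.
Insert 756: h=14, h2=5, slot 14 occupied -> index 2.
Table: [_, 759, 756, 773, 553, _, 903, 449, 858, 501, _, 911, _, _, 229, _, _]
Lookup 756: h=14, h2=5, probe 14,2 → found at 2.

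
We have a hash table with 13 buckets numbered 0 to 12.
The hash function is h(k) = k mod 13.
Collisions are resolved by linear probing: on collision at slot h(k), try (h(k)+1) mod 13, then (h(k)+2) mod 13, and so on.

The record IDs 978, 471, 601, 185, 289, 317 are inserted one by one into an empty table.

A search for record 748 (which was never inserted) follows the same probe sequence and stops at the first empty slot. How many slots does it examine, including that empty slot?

3

Insert 978: h=3, slot 3 empty -> index 3.
Insert 471: h=3, slot 3 occupied -> index 4.
Insert 601: h=3, slots 3,4 occupied -> index 5.
Insert 185: h=3, slots 3,4,5 occupied -> index 6.
Insert 289: h=3, slots 3,4,5,6 occupied -> index 7.
Insert 317: h=5, slots 5,6,7 occupied -> index 8.
Table: [., ., ., 978, 471, 601, 185, 289, 317, ., ., ., .]
Lookup 748: h=7, probe 7,8,9 → slot 9 empty, not found.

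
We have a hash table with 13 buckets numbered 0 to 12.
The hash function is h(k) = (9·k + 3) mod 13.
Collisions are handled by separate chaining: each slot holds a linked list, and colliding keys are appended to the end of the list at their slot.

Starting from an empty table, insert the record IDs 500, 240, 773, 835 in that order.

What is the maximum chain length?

3

500 -> bucket 5
240 -> bucket 5 (collision)
773 -> bucket 5 (collision)
835 -> bucket 4
Final buckets:
0: _
1: _
2: _
3: _
4: 835
5: 500 -> 240 -> 773
6: _
7: _
8: _
9: _
10: _
11: _
12: _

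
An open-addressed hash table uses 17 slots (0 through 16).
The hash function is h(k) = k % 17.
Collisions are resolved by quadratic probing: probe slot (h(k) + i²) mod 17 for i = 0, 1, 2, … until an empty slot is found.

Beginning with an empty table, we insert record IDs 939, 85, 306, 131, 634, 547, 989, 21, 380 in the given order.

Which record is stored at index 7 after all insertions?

939: h=4 → slot 4
85: h=0 → slot 0
306: h=0, probe 0,1 → slot 1
131: h=12 → slot 12
634: h=5 → slot 5
547: h=3 → slot 3
989: h=3, probe 3,4,7 → slot 7
21: h=4, probe 4,5,8 → slot 8
380: h=6 → slot 6
Table: [85, 306, -, 547, 939, 634, 380, 989, 21, -, -, -, 131, -, -, -, -]

989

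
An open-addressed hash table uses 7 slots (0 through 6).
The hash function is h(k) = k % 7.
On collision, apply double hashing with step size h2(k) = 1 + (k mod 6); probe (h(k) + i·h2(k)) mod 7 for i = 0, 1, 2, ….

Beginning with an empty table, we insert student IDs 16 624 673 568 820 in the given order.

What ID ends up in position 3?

16: h=2 -> slot 2
624: h=1 -> slot 1
673: h=1, h2=2, probe 1,3 -> slot 3
568: h=1, h2=5, probe 1,6 -> slot 6
820: h=1, h2=5, probe 1,6,4 -> slot 4
Table: [-, 624, 16, 673, 820, -, 568]

673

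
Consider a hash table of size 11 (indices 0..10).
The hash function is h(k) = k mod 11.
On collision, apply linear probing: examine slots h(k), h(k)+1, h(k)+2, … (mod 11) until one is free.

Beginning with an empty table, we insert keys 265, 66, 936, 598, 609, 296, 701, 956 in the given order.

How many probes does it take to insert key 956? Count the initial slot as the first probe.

5

265 hashes to 1; slot 1 is free => place at 1.
66 hashes to 0; slot 0 is free => place at 0.
936 hashes to 1; 1 taken => place at 2.
598 hashes to 4; slot 4 is free => place at 4.
609 hashes to 4; 4 taken => place at 5.
296 hashes to 10; slot 10 is free => place at 10.
701 hashes to 8; slot 8 is free => place at 8.
956 hashes to 10; 10,0,1,2 taken => place at 3.
Table: [66, 265, 936, 956, 598, 609, ∅, ∅, 701, ∅, 296]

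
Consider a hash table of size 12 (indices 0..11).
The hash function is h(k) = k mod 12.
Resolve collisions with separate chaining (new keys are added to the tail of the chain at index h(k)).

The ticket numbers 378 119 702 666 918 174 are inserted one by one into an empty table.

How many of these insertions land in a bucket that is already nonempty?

378 -> bucket 6
119 -> bucket 11
702 -> bucket 6 (collision)
666 -> bucket 6 (collision)
918 -> bucket 6 (collision)
174 -> bucket 6 (collision)
Final buckets:
0: ∅
1: ∅
2: ∅
3: ∅
4: ∅
5: ∅
6: 378 -> 702 -> 666 -> 918 -> 174
7: ∅
8: ∅
9: ∅
10: ∅
11: 119

4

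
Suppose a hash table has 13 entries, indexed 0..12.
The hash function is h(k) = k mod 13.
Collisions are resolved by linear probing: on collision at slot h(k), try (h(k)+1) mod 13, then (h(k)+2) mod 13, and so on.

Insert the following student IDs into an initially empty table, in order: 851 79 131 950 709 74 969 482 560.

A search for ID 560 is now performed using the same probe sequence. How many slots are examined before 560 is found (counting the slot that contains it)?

5

851 hashes to 6; slot 6 is free → place at 6.
79 hashes to 1; slot 1 is free → place at 1.
131 hashes to 1; 1 taken → place at 2.
950 hashes to 1; 1,2 taken → place at 3.
709 hashes to 7; slot 7 is free → place at 7.
74 hashes to 9; slot 9 is free → place at 9.
969 hashes to 7; 7 taken → place at 8.
482 hashes to 1; 1,2,3 taken → place at 4.
560 hashes to 1; 1,2,3,4 taken → place at 5.
Table: [—, 79, 131, 950, 482, 560, 851, 709, 969, 74, —, —, —]
Lookup 560: h=1, probe 1,2,3,4,5 → found at 5.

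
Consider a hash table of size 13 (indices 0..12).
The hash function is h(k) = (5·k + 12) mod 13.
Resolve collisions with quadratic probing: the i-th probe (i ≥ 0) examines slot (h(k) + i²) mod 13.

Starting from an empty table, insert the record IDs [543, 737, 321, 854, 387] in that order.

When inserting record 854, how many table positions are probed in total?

3

543 hashes to 10; slot 10 is free => place at 10.
737 hashes to 5; slot 5 is free => place at 5.
321 hashes to 5; 5 taken => place at 6.
854 hashes to 5; 5,6 taken => place at 9.
387 hashes to 10; 10 taken => place at 11.
Table: [., ., ., ., ., 737, 321, ., ., 854, 543, 387, .]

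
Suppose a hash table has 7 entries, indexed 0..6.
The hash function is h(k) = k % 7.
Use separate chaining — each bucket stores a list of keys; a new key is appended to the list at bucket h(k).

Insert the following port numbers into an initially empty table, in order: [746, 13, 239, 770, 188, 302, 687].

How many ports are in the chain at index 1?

3

746 → bucket 4
13 → bucket 6
239 → bucket 1
770 → bucket 0
188 → bucket 6 (collision)
302 → bucket 1 (collision)
687 → bucket 1 (collision)
Final buckets:
0: 770
1: 239 -> 302 -> 687
2: ∅
3: ∅
4: 746
5: ∅
6: 13 -> 188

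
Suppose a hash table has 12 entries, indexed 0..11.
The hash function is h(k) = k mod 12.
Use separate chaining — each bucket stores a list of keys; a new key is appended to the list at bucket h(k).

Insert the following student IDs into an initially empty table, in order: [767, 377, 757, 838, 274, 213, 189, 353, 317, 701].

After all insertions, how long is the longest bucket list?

767 → bucket 11
377 → bucket 5
757 → bucket 1
838 → bucket 10
274 → bucket 10 (collision)
213 → bucket 9
189 → bucket 9 (collision)
353 → bucket 5 (collision)
317 → bucket 5 (collision)
701 → bucket 5 (collision)
Final buckets:
0: -
1: 757
2: -
3: -
4: -
5: 377 -> 353 -> 317 -> 701
6: -
7: -
8: -
9: 213 -> 189
10: 838 -> 274
11: 767

4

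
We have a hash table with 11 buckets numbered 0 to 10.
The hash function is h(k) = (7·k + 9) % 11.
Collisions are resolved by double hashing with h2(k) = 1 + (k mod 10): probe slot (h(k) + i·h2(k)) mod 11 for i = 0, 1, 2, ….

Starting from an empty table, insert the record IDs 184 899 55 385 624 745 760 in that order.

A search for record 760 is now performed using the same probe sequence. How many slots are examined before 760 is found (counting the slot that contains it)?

2

Insert 184: h=10, slot 10 empty -> index 10.
Insert 899: h=10, h2=10, slot 10 occupied -> index 9.
Insert 55: h=9, h2=6, slot 9 occupied -> index 4.
Insert 385: h=9, h2=6, slots 9,4,10 occupied -> index 5.
Insert 624: h=10, h2=5, slots 10,4,9 occupied -> index 3.
Insert 745: h=10, h2=6, slots 10,5 occupied -> index 0.
Insert 760: h=5, h2=1, slot 5 occupied -> index 6.
Table: [745, ., ., 624, 55, 385, 760, ., ., 899, 184]
Lookup 760: h=5, h2=1, probe 5,6 → found at 6.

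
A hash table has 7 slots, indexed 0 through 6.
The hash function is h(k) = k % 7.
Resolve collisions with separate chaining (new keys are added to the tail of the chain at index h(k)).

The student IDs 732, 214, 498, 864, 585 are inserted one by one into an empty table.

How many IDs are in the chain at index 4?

Insert 732: h=4, bucket 4 empty -> new chain.
Insert 214: h=4, bucket 4 nonempty -> append to chain.
Insert 498: h=1, bucket 1 empty -> new chain.
Insert 864: h=3, bucket 3 empty -> new chain.
Insert 585: h=4, bucket 4 nonempty -> append to chain.
Final buckets:
0: .
1: 498
2: .
3: 864
4: 732 -> 214 -> 585
5: .
6: .

3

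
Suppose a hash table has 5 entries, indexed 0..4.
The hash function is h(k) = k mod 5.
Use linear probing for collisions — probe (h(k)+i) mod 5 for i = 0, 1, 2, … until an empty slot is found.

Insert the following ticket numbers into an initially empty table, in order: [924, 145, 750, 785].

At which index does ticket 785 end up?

2

Insert 924: h=4, slot 4 empty => index 4.
Insert 145: h=0, slot 0 empty => index 0.
Insert 750: h=0, slot 0 occupied => index 1.
Insert 785: h=0, slots 0,1 occupied => index 2.
Table: [145, 750, 785, _, 924]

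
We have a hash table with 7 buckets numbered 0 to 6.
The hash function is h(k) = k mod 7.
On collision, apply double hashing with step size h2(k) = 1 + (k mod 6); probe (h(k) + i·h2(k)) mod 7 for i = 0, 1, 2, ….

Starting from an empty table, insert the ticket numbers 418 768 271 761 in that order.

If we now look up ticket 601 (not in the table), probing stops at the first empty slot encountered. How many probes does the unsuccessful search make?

418: h=5 → slot 5
768: h=5, h2=1, probe 5,6 → slot 6
271: h=5, h2=2, probe 5,0 → slot 0
761: h=5, h2=6, probe 5,4 → slot 4
Table: [271, -, -, -, 761, 418, 768]
Lookup 601: h=6, h2=2, probe 6,1 → slot 1 empty, not found.

2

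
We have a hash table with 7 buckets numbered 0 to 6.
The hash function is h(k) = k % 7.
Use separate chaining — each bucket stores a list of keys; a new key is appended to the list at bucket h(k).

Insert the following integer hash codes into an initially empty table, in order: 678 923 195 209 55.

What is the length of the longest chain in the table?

Insert 678: h=6, bucket 6 empty → new chain.
Insert 923: h=6, bucket 6 nonempty → append to chain.
Insert 195: h=6, bucket 6 nonempty → append to chain.
Insert 209: h=6, bucket 6 nonempty → append to chain.
Insert 55: h=6, bucket 6 nonempty → append to chain.
Final buckets:
0: —
1: —
2: —
3: —
4: —
5: —
6: 678 -> 923 -> 195 -> 209 -> 55

5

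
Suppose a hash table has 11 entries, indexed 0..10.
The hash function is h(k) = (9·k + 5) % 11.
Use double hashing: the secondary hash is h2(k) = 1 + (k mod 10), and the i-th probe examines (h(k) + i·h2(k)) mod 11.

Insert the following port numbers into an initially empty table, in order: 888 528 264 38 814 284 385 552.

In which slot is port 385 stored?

888 hashes to 0; slot 0 is free => place at 0.
528 hashes to 5; slot 5 is free => place at 5.
264 hashes to 5, h2=5; 5 taken => place at 10.
38 hashes to 6; slot 6 is free => place at 6.
814 hashes to 5, h2=5; 5,10 taken => place at 4.
284 hashes to 9; slot 9 is free => place at 9.
385 hashes to 5, h2=6; 5,0,6 taken => place at 1.
552 hashes to 1, h2=3; 1,4 taken => place at 7.
Table: [888, 385, ., ., 814, 528, 38, 552, ., 284, 264]

1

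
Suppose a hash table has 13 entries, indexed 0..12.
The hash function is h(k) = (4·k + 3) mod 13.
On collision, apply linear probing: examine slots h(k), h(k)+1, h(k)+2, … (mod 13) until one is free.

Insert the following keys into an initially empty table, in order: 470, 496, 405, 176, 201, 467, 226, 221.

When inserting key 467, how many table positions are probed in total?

470: h=11 -> slot 11
496: h=11, probe 11,12 -> slot 12
405: h=11, probe 11,12,0 -> slot 0
176: h=5 -> slot 5
201: h=1 -> slot 1
467: h=12, probe 12,0,1,2 -> slot 2
226: h=10 -> slot 10
221: h=3 -> slot 3
Table: [405, 201, 467, 221, ., 176, ., ., ., ., 226, 470, 496]

4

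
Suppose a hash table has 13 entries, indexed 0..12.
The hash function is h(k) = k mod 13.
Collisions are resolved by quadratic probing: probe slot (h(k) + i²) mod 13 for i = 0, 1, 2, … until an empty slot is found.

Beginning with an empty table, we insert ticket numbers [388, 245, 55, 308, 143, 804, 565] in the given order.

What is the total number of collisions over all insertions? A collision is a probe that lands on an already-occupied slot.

3

Insert 388: h=11, slot 11 empty => index 11.
Insert 245: h=11, slot 11 occupied => index 12.
Insert 55: h=3, slot 3 empty => index 3.
Insert 308: h=9, slot 9 empty => index 9.
Insert 143: h=0, slot 0 empty => index 0.
Insert 804: h=11, slots 11,12 occupied => index 2.
Insert 565: h=6, slot 6 empty => index 6.
Table: [143, ., 804, 55, ., ., 565, ., ., 308, ., 388, 245]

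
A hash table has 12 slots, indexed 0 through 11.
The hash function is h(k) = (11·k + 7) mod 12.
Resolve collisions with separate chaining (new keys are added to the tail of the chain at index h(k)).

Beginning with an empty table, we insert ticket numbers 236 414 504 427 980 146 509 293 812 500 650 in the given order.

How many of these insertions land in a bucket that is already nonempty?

Insert 236: h=11, bucket 11 empty → new chain.
Insert 414: h=1, bucket 1 empty → new chain.
Insert 504: h=7, bucket 7 empty → new chain.
Insert 427: h=0, bucket 0 empty → new chain.
Insert 980: h=11, bucket 11 nonempty → append to chain.
Insert 146: h=5, bucket 5 empty → new chain.
Insert 509: h=2, bucket 2 empty → new chain.
Insert 293: h=2, bucket 2 nonempty → append to chain.
Insert 812: h=11, bucket 11 nonempty → append to chain.
Insert 500: h=11, bucket 11 nonempty → append to chain.
Insert 650: h=5, bucket 5 nonempty → append to chain.
Final buckets:
0: 427
1: 414
2: 509 -> 293
3: .
4: .
5: 146 -> 650
6: .
7: 504
8: .
9: .
10: .
11: 236 -> 980 -> 812 -> 500

5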